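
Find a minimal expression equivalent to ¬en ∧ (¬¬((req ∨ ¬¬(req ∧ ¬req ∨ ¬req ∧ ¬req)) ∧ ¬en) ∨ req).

¬en

¬en ∧ (¬¬((req ∨ ¬¬(req ∧ ¬req ∨ ¬req ∧ ¬req)) ∧ ¬en) ∨ req)
= ¬en ∧ (¬¬((req ∨ req ∧ ¬req ∨ ¬req ∧ ¬req) ∧ ¬en) ∨ req)   (double negation)
= ¬en ∧ (¬¬((req ∨ ¬req) ∧ ¬en) ∨ req)   (distribution)
= ¬en ∧ ((req ∨ ¬req) ∧ ¬en ∨ req)   (double negation)
= ¬en ∧ (¬en ∨ req)   (complement / identity)
= ¬en   (absorption)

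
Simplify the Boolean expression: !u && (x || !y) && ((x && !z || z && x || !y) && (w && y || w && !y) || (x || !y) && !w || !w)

!u && (x || !y) && ((x && !z || z && x || !y) && (w && y || w && !y) || (x || !y) && !w || !w)
= !u && (x || !y) && ((x && !z || z && x || !y) && w || (x || !y) && !w || !w)   — distribution
= !u && (x || !y) && ((x || !y) && w || (x || !y) && !w || !w)   — distribution
= !u && (x || !y) && (x || !y || !w)   — distribution
= !u && (x || !y)   — absorption

!u && (x || !y)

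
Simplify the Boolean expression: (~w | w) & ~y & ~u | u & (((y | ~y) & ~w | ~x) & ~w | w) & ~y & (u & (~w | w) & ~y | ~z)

(~w | w) & ~y & ~u | u & (((y | ~y) & ~w | ~x) & ~w | w) & ~y & (u & (~w | w) & ~y | ~z)
= (~w | w) & ~y & ~u | u & ((~w | ~x) & ~w | w) & ~y & (u & (~w | w) & ~y | ~z)   (complement / identity)
= (~w | w) & ~y & ~u | u & (~w | w) & ~y & (u & (~w | w) & ~y | ~z)   (absorption)
= (~w | w) & ~y & ~u | u & (~w | w) & ~y   (absorption)
= (~w | w) & ~y   (distribution)
= ~y   (complement / identity)

~y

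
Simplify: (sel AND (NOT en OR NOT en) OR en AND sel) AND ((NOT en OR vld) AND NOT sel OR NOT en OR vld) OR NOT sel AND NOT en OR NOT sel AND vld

(sel AND (NOT en OR NOT en) OR en AND sel) AND ((NOT en OR vld) AND NOT sel OR NOT en OR vld) OR NOT sel AND NOT en OR NOT sel AND vld
= (sel AND NOT en OR en AND sel) AND ((NOT en OR vld) AND NOT sel OR NOT en OR vld) OR NOT sel AND NOT en OR NOT sel AND vld   (idempotence)
= sel AND ((NOT en OR vld) AND NOT sel OR NOT en OR vld) OR NOT sel AND NOT en OR NOT sel AND vld   (distribution)
= sel AND (NOT en OR vld) OR NOT sel AND NOT en OR NOT sel AND vld   (absorption)
= sel AND (NOT en OR vld) OR NOT sel AND (NOT en OR vld)   (distribution)
= NOT en OR vld   (distribution)

NOT en OR vld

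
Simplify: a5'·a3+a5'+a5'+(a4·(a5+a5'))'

a5'·a3+a5'+a5'+(a4·(a5+a5'))'
= a5'+a5'+(a4·(a5+a5'))'
= a5'+(a4·(a5+a5'))'
= a5'+a4'

a5'+a4'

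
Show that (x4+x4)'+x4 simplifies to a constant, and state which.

(x4+x4)'+x4
= x4'+x4   (idempotence)
= 1   (complement)

1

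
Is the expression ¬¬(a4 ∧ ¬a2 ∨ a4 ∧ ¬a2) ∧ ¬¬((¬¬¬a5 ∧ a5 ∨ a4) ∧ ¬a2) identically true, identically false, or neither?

neither

¬¬(a4 ∧ ¬a2 ∨ a4 ∧ ¬a2) ∧ ¬¬((¬¬¬a5 ∧ a5 ∨ a4) ∧ ¬a2)
= ¬¬(a4 ∧ ¬a2 ∨ a4 ∧ ¬a2) ∧ ¬¬((¬a5 ∧ a5 ∨ a4) ∧ ¬a2)   — double negation
= ¬¬(a4 ∧ ¬a2 ∨ a4 ∧ ¬a2) ∧ ¬¬(a4 ∧ ¬a2)   — complement / identity
= ¬¬(a4 ∧ ¬a2) ∧ ¬¬(a4 ∧ ¬a2)   — idempotence
= ¬¬(a4 ∧ ¬a2)   — idempotence
= a4 ∧ ¬a2   — double negation
This depends on a2, a4, so it is not a constant.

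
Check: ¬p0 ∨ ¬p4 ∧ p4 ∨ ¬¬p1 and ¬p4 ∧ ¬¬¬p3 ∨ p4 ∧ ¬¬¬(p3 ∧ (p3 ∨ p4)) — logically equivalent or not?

E1: ¬p0 ∨ ¬p4 ∧ p4 ∨ ¬¬p1
    = ¬p0 ∨ ¬p4 ∧ p4 ∨ p1   — double negation
    = ¬p0 ∨ p1   — complement / identity
E2: ¬p4 ∧ ¬¬¬p3 ∨ p4 ∧ ¬¬¬(p3 ∧ (p3 ∨ p4))
    = ¬p4 ∧ ¬¬¬p3 ∨ p4 ∧ ¬¬¬p3   — absorption
    = ¬¬¬p3   — distribution
    = ¬p3   — double negation
These differ: at p0=0, p1=1, p3=1, p4=0, E1 = 1 but E2 = 0.

No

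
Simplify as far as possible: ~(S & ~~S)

~S

~(S & ~~S)
= ~(S & S)
= ~S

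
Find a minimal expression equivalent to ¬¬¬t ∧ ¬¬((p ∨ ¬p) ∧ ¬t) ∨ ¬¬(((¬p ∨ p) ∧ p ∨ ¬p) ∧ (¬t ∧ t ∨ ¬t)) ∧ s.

¬¬¬t ∧ ¬¬((p ∨ ¬p) ∧ ¬t) ∨ ¬¬(((¬p ∨ p) ∧ p ∨ ¬p) ∧ (¬t ∧ t ∨ ¬t)) ∧ s
= ¬¬¬t ∧ ¬¬((p ∨ ¬p) ∧ ¬t) ∨ ¬¬(((¬p ∨ p) ∧ p ∨ ¬p) ∧ ¬t) ∧ s   — complement / identity
= ¬¬¬t ∧ ¬¬((p ∨ ¬p) ∧ ¬t) ∨ ¬¬((p ∨ ¬p) ∧ ¬t) ∧ s   — complement / identity
= ¬¬((p ∨ ¬p) ∧ ¬t) ∧ (¬¬¬t ∨ s)   — distribution
= ¬¬¬t ∧ (¬¬¬t ∨ s)   — complement / identity
= ¬¬¬t   — absorption
= ¬t   — double negation

¬t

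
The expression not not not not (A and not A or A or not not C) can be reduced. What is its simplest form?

not not not not (A and not A or A or not not C)
= not not not not (A and not A or A or C)   [double negation]
= not not not not (A or C)   [complement / identity]
= not not (A or C)   [double negation]
= A or C   [double negation]

A or C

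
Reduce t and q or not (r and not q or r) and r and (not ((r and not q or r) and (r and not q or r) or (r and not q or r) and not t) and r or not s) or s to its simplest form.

t and q or not (r and not q or r) and r and (not ((r and not q or r) and (r and not q or r) or (r and not q or r) and not t) and r or not s) or s
= t and q or not (r and not q or r) and r and (not ((r and not q or r) and (r and not q or r or not t)) and r or not s) or s   [distribution]
= t and q or not (r and not q or r) and r and (not (r and not q or r) and r or not s) or s   [absorption]
= t and q or not (r and not q or r) and r or s   [absorption]
= t and q or not r and r or s   [absorption]
= t and q or s   [complement / identity]

t and q or s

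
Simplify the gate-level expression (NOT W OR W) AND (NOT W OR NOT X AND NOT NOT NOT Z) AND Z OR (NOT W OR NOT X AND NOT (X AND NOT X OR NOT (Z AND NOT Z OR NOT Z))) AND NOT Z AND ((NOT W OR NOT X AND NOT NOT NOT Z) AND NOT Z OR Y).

NOT W OR NOT X AND NOT Z

(NOT W OR W) AND (NOT W OR NOT X AND NOT NOT NOT Z) AND Z OR (NOT W OR NOT X AND NOT (X AND NOT X OR NOT (Z AND NOT Z OR NOT Z))) AND NOT Z AND ((NOT W OR NOT X AND NOT NOT NOT Z) AND NOT Z OR Y)
= (NOT W OR W) AND (NOT W OR NOT X AND NOT NOT NOT Z) AND Z OR (NOT W OR NOT X AND NOT (X AND NOT X OR NOT NOT Z)) AND NOT Z AND ((NOT W OR NOT X AND NOT NOT NOT Z) AND NOT Z OR Y)   — complement / identity
= (NOT W OR W) AND (NOT W OR NOT X AND NOT NOT NOT Z) AND Z OR (NOT W OR NOT X AND NOT NOT NOT Z) AND NOT Z AND ((NOT W OR NOT X AND NOT NOT NOT Z) AND NOT Z OR Y)   — complement / identity
= (NOT W OR W) AND (NOT W OR NOT X AND NOT NOT NOT Z) AND Z OR (NOT W OR NOT X AND NOT NOT NOT Z) AND NOT Z   — absorption
= (NOT W OR NOT X AND NOT NOT NOT Z) AND Z OR (NOT W OR NOT X AND NOT NOT NOT Z) AND NOT Z   — complement / identity
= NOT W OR NOT X AND NOT NOT NOT Z   — distribution
= NOT W OR NOT X AND NOT Z   — double negation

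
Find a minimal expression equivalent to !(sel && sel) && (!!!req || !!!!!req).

!sel && !req

!(sel && sel) && (!!!req || !!!!!req)
= !(sel && sel) && (!!!req || !!!req)   [double negation]
= !(sel && sel) && !!!req   [idempotence]
= !sel && !!!req   [idempotence]
= !sel && !req   [double negation]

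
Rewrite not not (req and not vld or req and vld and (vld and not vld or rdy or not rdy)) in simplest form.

req

not not (req and not vld or req and vld and (vld and not vld or rdy or not rdy))
= not not (req and not vld or req and vld and (rdy or not rdy))   [complement / identity]
= not not (req and not vld or req and vld)   [complement / identity]
= not not req   [distribution]
= req   [double negation]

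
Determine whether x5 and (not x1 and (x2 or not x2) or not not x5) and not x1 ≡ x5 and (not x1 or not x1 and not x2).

Yes

E1: x5 and (not x1 and (x2 or not x2) or not not x5) and not x1
    = x5 and (not x1 or not not x5) and not x1   [complement / identity]
    = x5 and (not x1 or x5) and not x1   [double negation]
    = x5 and not x1   [absorption]
E2: x5 and (not x1 or not x1 and not x2)
    = x5 and not x1   [absorption]
Both reduce to x5 and not x1, so they are equivalent.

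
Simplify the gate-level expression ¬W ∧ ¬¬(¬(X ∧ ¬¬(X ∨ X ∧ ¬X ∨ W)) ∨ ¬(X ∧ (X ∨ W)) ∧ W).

¬W ∧ ¬¬(¬(X ∧ ¬¬(X ∨ X ∧ ¬X ∨ W)) ∨ ¬(X ∧ (X ∨ W)) ∧ W)
= ¬W ∧ ¬¬(¬(X ∧ ¬¬(X ∨ W)) ∨ ¬(X ∧ (X ∨ W)) ∧ W)   — complement / identity
= ¬W ∧ ¬¬(¬(X ∧ (X ∨ W)) ∨ ¬(X ∧ (X ∨ W)) ∧ W)   — double negation
= ¬W ∧ ¬¬¬(X ∧ (X ∨ W))   — absorption
= ¬W ∧ ¬(X ∧ (X ∨ W))   — double negation
= ¬W ∧ ¬X   — absorption

¬W ∧ ¬X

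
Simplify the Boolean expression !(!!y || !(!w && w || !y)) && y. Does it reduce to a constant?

!(!!y || !(!w && w || !y)) && y
= !(!!y || !!y) && y
= !!!y && y
= !y && y
= false

false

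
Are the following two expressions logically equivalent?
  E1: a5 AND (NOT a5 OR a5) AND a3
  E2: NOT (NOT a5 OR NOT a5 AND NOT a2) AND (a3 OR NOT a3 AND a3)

Yes

E1: a5 AND (NOT a5 OR a5) AND a3
    = a5 AND a3   [complement / identity]
E2: NOT (NOT a5 OR NOT a5 AND NOT a2) AND (a3 OR NOT a3 AND a3)
    = NOT (NOT a5 OR NOT a5 AND NOT a2) AND a3   [complement / identity]
    = NOT NOT a5 AND a3   [absorption]
    = a5 AND a3   [double negation]
Both reduce to a5 AND a3, so they are equivalent.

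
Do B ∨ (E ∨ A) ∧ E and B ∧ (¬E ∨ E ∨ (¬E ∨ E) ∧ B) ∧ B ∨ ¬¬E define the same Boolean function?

E1: B ∨ (E ∨ A) ∧ E
    = B ∨ E   — absorption
E2: B ∧ (¬E ∨ E ∨ (¬E ∨ E) ∧ B) ∧ B ∨ ¬¬E
    = B ∧ (¬E ∨ E) ∧ B ∨ ¬¬E   — absorption
    = B ∧ B ∨ ¬¬E   — complement / identity
    = B ∧ B ∨ E   — double negation
    = B ∨ E   — idempotence
Both reduce to B ∨ E, so they are equivalent.

Yes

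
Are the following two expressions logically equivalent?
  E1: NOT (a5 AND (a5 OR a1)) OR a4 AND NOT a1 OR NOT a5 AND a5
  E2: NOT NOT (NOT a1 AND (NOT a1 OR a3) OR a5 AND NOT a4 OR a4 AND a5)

No

E1: NOT (a5 AND (a5 OR a1)) OR a4 AND NOT a1 OR NOT a5 AND a5
    = NOT a5 OR a4 AND NOT a1 OR NOT a5 AND a5
    = NOT a5 OR a4 AND NOT a1
E2: NOT NOT (NOT a1 AND (NOT a1 OR a3) OR a5 AND NOT a4 OR a4 AND a5)
    = NOT NOT (NOT a1 OR a5 AND NOT a4 OR a4 AND a5)
    = NOT a1 OR a5 AND NOT a4 OR a4 AND a5
    = NOT a1 OR a5
These differ: at a1=1, a3=1, a4=0, a5=0, E1 = 1 but E2 = 0.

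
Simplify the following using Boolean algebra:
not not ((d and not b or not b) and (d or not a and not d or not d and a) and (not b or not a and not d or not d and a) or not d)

not not ((d and not b or not b) and (d or not a and not d or not d and a) and (not b or not a and not d or not d and a) or not d)
= (d and not b or not b) and (d or not a and not d or not d and a) and (not b or not a and not d or not d and a) or not d   [double negation]
= (d and not b or not b) and (not a and not d or not d and a or d and not b) or not d   [distribution]
= d and not b or not b and (not a and not d or not d and a) or not d   [distribution]
= d and not b or not b and not d or not d   [distribution]
= not b or not d   [distribution]

not b or not d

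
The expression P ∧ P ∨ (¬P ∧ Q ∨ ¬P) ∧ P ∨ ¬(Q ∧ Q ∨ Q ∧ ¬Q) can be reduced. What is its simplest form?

P ∧ P ∨ (¬P ∧ Q ∨ ¬P) ∧ P ∨ ¬(Q ∧ Q ∨ Q ∧ ¬Q)
= P ∧ P ∨ ¬P ∧ P ∨ ¬(Q ∧ Q ∨ Q ∧ ¬Q)   [absorption]
= P ∨ ¬(Q ∧ Q ∨ Q ∧ ¬Q)   [distribution]
= P ∨ ¬Q   [distribution]

P ∨ ¬Q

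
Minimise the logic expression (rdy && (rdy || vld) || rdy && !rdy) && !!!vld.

(rdy && (rdy || vld) || rdy && !rdy) && !!!vld
= (rdy || rdy && !rdy) && !!!vld   — absorption
= (rdy || rdy && !rdy) && !vld   — double negation
= rdy && !vld   — complement / identity

rdy && !vld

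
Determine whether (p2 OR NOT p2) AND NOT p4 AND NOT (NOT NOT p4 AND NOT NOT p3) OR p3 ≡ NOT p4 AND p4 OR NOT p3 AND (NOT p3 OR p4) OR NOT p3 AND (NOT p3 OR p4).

No

E1: (p2 OR NOT p2) AND NOT p4 AND NOT (NOT NOT p4 AND NOT NOT p3) OR p3
    = (p2 OR NOT p2) AND NOT p4 AND (NOT p4 OR NOT p3) OR p3   (De Morgan)
    = NOT p4 AND (NOT p4 OR NOT p3) OR p3   (complement / identity)
    = NOT p4 OR p3   (absorption)
E2: NOT p4 AND p4 OR NOT p3 AND (NOT p3 OR p4) OR NOT p3 AND (NOT p3 OR p4)
    = NOT p4 AND p4 OR NOT p3 AND (NOT p3 OR p4)   (idempotence)
    = NOT p4 AND p4 OR NOT p3   (absorption)
    = NOT p3   (complement / identity)
These differ: at p2=0, p3=1, p4=1, E1 = 1 but E2 = 0.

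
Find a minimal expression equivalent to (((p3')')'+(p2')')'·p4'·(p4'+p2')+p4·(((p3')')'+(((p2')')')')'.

(((p3')')'+(p2')')'·p4'·(p4'+p2')+p4·(((p3')')'+(((p2')')')')'
= (((p3')')'+(p2')')'·p4'·(p4'+p2')+p4·(((p3')')'+(p2')')'   [double negation]
= (((p3')')'+(p2')')'·p4'+p4·(((p3')')'+(p2')')'   [absorption]
= (((p3')')'+(p2')')'   [distribution]
= (p3')'·p2'   [De Morgan]
= p3·p2'   [double negation]

p3·p2'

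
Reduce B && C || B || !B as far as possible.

true

B && C || B || !B
= B || !B   (absorption)
= true   (complement)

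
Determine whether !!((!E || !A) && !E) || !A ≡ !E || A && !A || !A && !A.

Yes

E1: !!((!E || !A) && !E) || !A
    = !!!E || !A   [absorption]
    = !E || !A   [double negation]
E2: !E || A && !A || !A && !A
    = !E || !A   [distribution]
Both reduce to !E || !A, so they are equivalent.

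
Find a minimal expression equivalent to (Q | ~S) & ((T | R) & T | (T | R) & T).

(Q | ~S) & ((T | R) & T | (T | R) & T)
= (Q | ~S) & (T | R) & T   (idempotence)
= (Q | ~S) & T   (absorption)

(Q | ~S) & T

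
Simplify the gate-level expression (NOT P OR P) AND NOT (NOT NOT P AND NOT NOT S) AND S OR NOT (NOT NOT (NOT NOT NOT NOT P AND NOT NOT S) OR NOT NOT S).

(NOT P OR P) AND NOT (NOT NOT P AND NOT NOT S) AND S OR NOT (NOT NOT (NOT NOT NOT NOT P AND NOT NOT S) OR NOT NOT S)
= (NOT P OR P) AND NOT (NOT NOT P AND NOT NOT S) AND S OR NOT (NOT NOT NOT NOT P AND NOT NOT S) AND NOT S   — De Morgan
= (NOT P OR P) AND NOT (NOT NOT P AND NOT NOT S) AND S OR NOT (NOT NOT P AND NOT NOT S) AND NOT S   — double negation
= NOT (NOT NOT P AND NOT NOT S) AND S OR NOT (NOT NOT P AND NOT NOT S) AND NOT S   — complement / identity
= NOT (NOT NOT P AND NOT NOT S)   — distribution
= NOT P OR NOT S   — De Morgan

NOT P OR NOT S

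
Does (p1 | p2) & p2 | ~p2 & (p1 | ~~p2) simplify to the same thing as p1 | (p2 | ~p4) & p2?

Yes

E1: (p1 | p2) & p2 | ~p2 & (p1 | ~~p2)
    = (p1 | p2) & p2 | ~p2 & (p1 | p2)   (double negation)
    = p1 | p2   (distribution)
E2: p1 | (p2 | ~p4) & p2
    = p1 | p2   (absorption)
Both reduce to p1 | p2, so they are equivalent.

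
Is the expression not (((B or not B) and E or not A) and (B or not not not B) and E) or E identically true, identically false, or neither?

identically true

not (((B or not B) and E or not A) and (B or not not not B) and E) or E
= not (((B or not B) and E or not A) and (B or not B) and E) or E
= not ((B or not B) and E) or E
= not E or E
= True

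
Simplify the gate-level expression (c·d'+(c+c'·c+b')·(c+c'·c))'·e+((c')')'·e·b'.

c'·e

(c·d'+(c+c'·c+b')·(c+c'·c))'·e+((c')')'·e·b'
= (c·d'+(c+c'·c+b')·(c+c'·c))'·e+c'·e·b'   — double negation
= (c·d'+c+c'·c)'·e+c'·e·b'   — absorption
= (c·d'+c)'·e+c'·e·b'   — complement / identity
= c'·e+c'·e·b'   — absorption
= c'·e   — absorption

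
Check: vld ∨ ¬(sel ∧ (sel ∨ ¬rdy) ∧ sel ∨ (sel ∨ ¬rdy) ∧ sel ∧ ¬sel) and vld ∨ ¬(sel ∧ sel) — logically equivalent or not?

E1: vld ∨ ¬(sel ∧ (sel ∨ ¬rdy) ∧ sel ∨ (sel ∨ ¬rdy) ∧ sel ∧ ¬sel)
    = vld ∨ ¬((sel ∨ ¬rdy) ∧ sel)   (distribution)
    = vld ∨ ¬sel   (absorption)
E2: vld ∨ ¬(sel ∧ sel)
    = vld ∨ ¬sel   (idempotence)
Both reduce to vld ∨ ¬sel, so they are equivalent.

Yes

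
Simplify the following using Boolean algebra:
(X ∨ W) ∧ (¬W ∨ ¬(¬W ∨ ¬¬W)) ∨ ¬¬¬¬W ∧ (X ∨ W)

X ∨ W

(X ∨ W) ∧ (¬W ∨ ¬(¬W ∨ ¬¬W)) ∨ ¬¬¬¬W ∧ (X ∨ W)
= (X ∨ W) ∧ (¬W ∨ ¬(¬W ∨ ¬¬W)) ∨ ¬¬W ∧ (X ∨ W)   — double negation
= (X ∨ W) ∧ (¬W ∨ ¬(¬W ∨ ¬¬W)) ∨ W ∧ (X ∨ W)   — double negation
= (X ∨ W) ∧ (¬W ∨ W ∧ ¬W) ∨ W ∧ (X ∨ W)   — De Morgan
= (X ∨ W) ∧ ¬W ∨ W ∧ (X ∨ W)   — complement / identity
= X ∨ W   — distribution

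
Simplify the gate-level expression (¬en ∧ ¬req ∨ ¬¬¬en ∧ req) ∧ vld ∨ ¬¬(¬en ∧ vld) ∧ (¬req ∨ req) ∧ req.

(¬en ∧ ¬req ∨ ¬¬¬en ∧ req) ∧ vld ∨ ¬¬(¬en ∧ vld) ∧ (¬req ∨ req) ∧ req
= (¬en ∧ ¬req ∨ ¬en ∧ req) ∧ vld ∨ ¬¬(¬en ∧ vld) ∧ (¬req ∨ req) ∧ req   — double negation
= ¬en ∧ vld ∨ ¬¬(¬en ∧ vld) ∧ (¬req ∨ req) ∧ req   — distribution
= ¬en ∧ vld ∨ ¬en ∧ vld ∧ (¬req ∨ req) ∧ req   — double negation
= ¬en ∧ vld ∨ ¬en ∧ vld ∧ req   — complement / identity
= ¬en ∧ vld   — absorption

¬en ∧ vld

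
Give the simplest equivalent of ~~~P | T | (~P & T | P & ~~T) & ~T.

~P | T

~~~P | T | (~P & T | P & ~~T) & ~T
= ~~~P | T | (~P & T | P & T) & ~T   [double negation]
= ~~~P | T | T & ~T   [distribution]
= ~~~P | T   [complement / identity]
= ~P | T   [double negation]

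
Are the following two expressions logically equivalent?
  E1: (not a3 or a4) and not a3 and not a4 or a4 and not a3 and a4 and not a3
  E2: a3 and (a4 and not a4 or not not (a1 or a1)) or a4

E1: (not a3 or a4) and not a3 and not a4 or a4 and not a3 and a4 and not a3
    = (not a3 or a4) and not a3 and not a4 or a4 and not a3   [idempotence]
    = not a3 and not a4 or a4 and not a3   [absorption]
    = not a3   [distribution]
E2: a3 and (a4 and not a4 or not not (a1 or a1)) or a4
    = a3 and (a4 and not a4 or not not a1) or a4   [idempotence]
    = a3 and (a4 and not a4 or a1) or a4   [double negation]
    = a3 and a1 or a4   [complement / identity]
These differ: at a1=0, a3=1, a4=1, E1 = 0 but E2 = 1.

No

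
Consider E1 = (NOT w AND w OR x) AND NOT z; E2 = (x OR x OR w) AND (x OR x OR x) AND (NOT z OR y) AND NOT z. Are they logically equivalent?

E1: (NOT w AND w OR x) AND NOT z
    = x AND NOT z   [complement / identity]
E2: (x OR x OR w) AND (x OR x OR x) AND (NOT z OR y) AND NOT z
    = (x OR x OR w) AND (x OR x) AND (NOT z OR y) AND NOT z   [idempotence]
    = (x OR x OR w) AND (x OR x) AND NOT z   [absorption]
    = (x OR x) AND NOT z   [absorption]
    = x AND NOT z   [idempotence]
Both reduce to x AND NOT z, so they are equivalent.

Yes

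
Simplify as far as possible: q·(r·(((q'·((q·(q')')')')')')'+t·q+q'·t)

q·(r+t)

q·(r·(((q'·((q·(q')')')')')')'+t·q+q'·t)
= q·(r·(((q'·((q·(q')')')')')')'+t)   (distribution)
= q·(r·(((q'·((q·q)')')')')'+t)   (double negation)
= q·(r·((q+(q·q)')')'+t)   (De Morgan)
= q·(r·(q+(q·q)')+t)   (double negation)
= q·(r·(q+q')+t)   (idempotence)
= q·(r+t)   (complement / identity)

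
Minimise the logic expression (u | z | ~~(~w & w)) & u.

(u | z | ~~(~w & w)) & u
= (u | z | ~w & w) & u
= (u | z) & u
= u

u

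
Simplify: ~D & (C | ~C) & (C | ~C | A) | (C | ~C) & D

1

~D & (C | ~C) & (C | ~C | A) | (C | ~C) & D
= ~D & (C | ~C) | (C | ~C) & D   (absorption)
= C | ~C   (distribution)
= 1   (complement)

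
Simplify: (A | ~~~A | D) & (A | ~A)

(A | ~~~A | D) & (A | ~A)
= (A | ~A | D) & (A | ~A)   (double negation)
= A | ~A   (absorption)
= 1   (complement)

1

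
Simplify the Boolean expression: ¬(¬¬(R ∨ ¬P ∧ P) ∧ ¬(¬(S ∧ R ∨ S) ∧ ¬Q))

¬(¬¬(R ∨ ¬P ∧ P) ∧ ¬(¬(S ∧ R ∨ S) ∧ ¬Q))
= ¬(¬¬(R ∨ ¬P ∧ P) ∧ ¬(¬S ∧ ¬Q))   (absorption)
= ¬(R ∨ ¬P ∧ P) ∨ ¬S ∧ ¬Q   (De Morgan)
= ¬R ∨ ¬S ∧ ¬Q   (complement / identity)

¬R ∨ ¬S ∧ ¬Q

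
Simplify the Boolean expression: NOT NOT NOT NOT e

NOT NOT NOT NOT e
= NOT NOT e   [double negation]
= e   [double negation]

e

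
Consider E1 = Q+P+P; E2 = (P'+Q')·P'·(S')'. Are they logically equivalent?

No

E1: Q+P+P
    = Q+P   [idempotence]
E2: (P'+Q')·P'·(S')'
    = P'·(S')'   [absorption]
    = P'·S   [double negation]
These differ: at P=1, Q=1, S=0, E1 = 1 but E2 = 0.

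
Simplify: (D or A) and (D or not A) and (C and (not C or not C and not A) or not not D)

D

(D or A) and (D or not A) and (C and (not C or not C and not A) or not not D)
= (D or A) and (D or not A) and (C and not C or not not D)   — absorption
= (D or A) and (D or not A) and not not D   — complement / identity
= (D or A) and (D or not A) and D   — double negation
= (D or A) and D   — absorption
= D   — absorption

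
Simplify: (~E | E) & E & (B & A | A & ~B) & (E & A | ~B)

(~E | E) & E & (B & A | A & ~B) & (E & A | ~B)
= (~E | E) & E & A & (E & A | ~B)   [distribution]
= E & A & (E & A | ~B)   [complement / identity]
= E & A   [absorption]

E & A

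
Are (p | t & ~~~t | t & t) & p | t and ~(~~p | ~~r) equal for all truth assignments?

No

E1: (p | t & ~~~t | t & t) & p | t
    = (p | t & ~t | t & t) & p | t   [double negation]
    = (p | t) & p | t   [distribution]
    = p | t   [absorption]
E2: ~(~~p | ~~r)
    = ~p & ~r   [De Morgan]
These differ: at p=1, r=1, t=0, E1 = 1 but E2 = 0.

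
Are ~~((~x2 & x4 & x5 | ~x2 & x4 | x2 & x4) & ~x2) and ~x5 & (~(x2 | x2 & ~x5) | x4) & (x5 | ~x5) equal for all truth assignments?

No

E1: ~~((~x2 & x4 & x5 | ~x2 & x4 | x2 & x4) & ~x2)
    = ~~((~x2 & x4 | x2 & x4) & ~x2)   [absorption]
    = ~~(x4 & ~x2)   [distribution]
    = x4 & ~x2   [double negation]
E2: ~x5 & (~(x2 | x2 & ~x5) | x4) & (x5 | ~x5)
    = ~x5 & (~x2 | x4) & (x5 | ~x5)   [absorption]
    = ~x5 & (~x2 | x4)   [complement / identity]
These differ: at x2=0, x4=0, x5=0, E1 = 0 but E2 = 1.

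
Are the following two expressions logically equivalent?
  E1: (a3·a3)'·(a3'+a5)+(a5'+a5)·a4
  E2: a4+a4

E1: (a3·a3)'·(a3'+a5)+(a5'+a5)·a4
    = (a3·a3)'·(a3'+a5)+a4   — complement / identity
    = a3'·(a3'+a5)+a4   — idempotence
    = a3'+a4   — absorption
E2: a4+a4
    = a4   — idempotence
These differ: at a3=0, a4=0, a5=0, E1 = 1 but E2 = 0.

No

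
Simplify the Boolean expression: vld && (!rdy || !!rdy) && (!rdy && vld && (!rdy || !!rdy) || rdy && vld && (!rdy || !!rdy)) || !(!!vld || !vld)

vld

vld && (!rdy || !!rdy) && (!rdy && vld && (!rdy || !!rdy) || rdy && vld && (!rdy || !!rdy)) || !(!!vld || !vld)
= vld && (!rdy || !!rdy) && vld && (!rdy || !!rdy) || !(!!vld || !vld)   — distribution
= vld && (!rdy || !!rdy) || !(!!vld || !vld)   — idempotence
= vld && (!rdy || rdy) || !(!!vld || !vld)   — double negation
= vld && (!rdy || rdy) || !vld && vld   — De Morgan
= vld && (!rdy || rdy)   — complement / identity
= vld   — complement / identity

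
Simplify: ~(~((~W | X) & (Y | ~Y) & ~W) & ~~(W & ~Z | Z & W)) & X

~(~((~W | X) & (Y | ~Y) & ~W) & ~~(W & ~Z | Z & W)) & X
= ~(~((~W | X) & ~W) & ~~(W & ~Z | Z & W)) & X   — complement / identity
= ~(~((~W | X) & ~W) & ~~W) & X   — distribution
= ((~W | X) & ~W | ~W) & X   — De Morgan
= (~W | ~W) & X   — absorption
= ~W & X   — idempotence

~W & X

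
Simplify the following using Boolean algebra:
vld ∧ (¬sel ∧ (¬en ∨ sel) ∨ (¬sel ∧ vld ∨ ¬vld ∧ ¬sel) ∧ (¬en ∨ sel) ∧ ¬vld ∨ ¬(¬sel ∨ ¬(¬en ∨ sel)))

vld ∧ (¬en ∨ sel)

vld ∧ (¬sel ∧ (¬en ∨ sel) ∨ (¬sel ∧ vld ∨ ¬vld ∧ ¬sel) ∧ (¬en ∨ sel) ∧ ¬vld ∨ ¬(¬sel ∨ ¬(¬en ∨ sel)))
= vld ∧ (¬sel ∧ (¬en ∨ sel) ∨ ¬sel ∧ (¬en ∨ sel) ∧ ¬vld ∨ ¬(¬sel ∨ ¬(¬en ∨ sel)))   (distribution)
= vld ∧ (¬sel ∧ (¬en ∨ sel) ∨ ¬sel ∧ (¬en ∨ sel) ∧ ¬vld ∨ sel ∧ (¬en ∨ sel))   (De Morgan)
= vld ∧ (¬sel ∧ (¬en ∨ sel) ∨ sel ∧ (¬en ∨ sel))   (absorption)
= vld ∧ (¬en ∨ sel)   (distribution)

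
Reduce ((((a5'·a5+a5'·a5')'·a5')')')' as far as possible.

1

((((a5'·a5+a5'·a5')'·a5')')')'
= ((((a5')'·a5')')')'   (distribution)
= ((a5'+a5)')'   (De Morgan)
= a5'+a5   (double negation)
= 1   (complement)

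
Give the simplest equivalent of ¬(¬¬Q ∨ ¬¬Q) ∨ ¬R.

¬Q ∨ ¬R

¬(¬¬Q ∨ ¬¬Q) ∨ ¬R
= ¬¬¬Q ∨ ¬R   [idempotence]
= ¬Q ∨ ¬R   [double negation]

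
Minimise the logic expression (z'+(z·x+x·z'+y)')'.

(z'+(z·x+x·z'+y)')'
= (z'+(x+y)')'   [distribution]
= z·(x+y)   [De Morgan]

z·(x+y)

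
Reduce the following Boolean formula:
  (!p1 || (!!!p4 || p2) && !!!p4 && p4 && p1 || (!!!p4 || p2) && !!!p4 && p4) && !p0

!p1 && !p0

(!p1 || (!!!p4 || p2) && !!!p4 && p4 && p1 || (!!!p4 || p2) && !!!p4 && p4) && !p0
= (!p1 || (!!!p4 || p2) && !!!p4 && p4) && !p0   [absorption]
= (!p1 || !!!p4 && p4) && !p0   [absorption]
= (!p1 || !p4 && p4) && !p0   [double negation]
= !p1 && !p0   [complement / identity]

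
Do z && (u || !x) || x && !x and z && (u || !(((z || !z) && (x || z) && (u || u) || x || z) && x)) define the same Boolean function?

Yes

E1: z && (u || !x) || x && !x
    = z && (u || !x)   [complement / identity]
E2: z && (u || !(((z || !z) && (x || z) && (u || u) || x || z) && x))
    = z && (u || !(((x || z) && (u || u) || x || z) && x))   [complement / identity]
    = z && (u || !(((x || z) && u || x || z) && x))   [idempotence]
    = z && (u || !((x || z) && x))   [absorption]
    = z && (u || !x)   [absorption]
Both reduce to z && (u || !x), so they are equivalent.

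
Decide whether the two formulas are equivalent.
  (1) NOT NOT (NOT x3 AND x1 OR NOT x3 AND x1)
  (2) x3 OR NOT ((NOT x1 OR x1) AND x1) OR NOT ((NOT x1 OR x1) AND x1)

E1: NOT NOT (NOT x3 AND x1 OR NOT x3 AND x1)
    = NOT x3 AND x1 OR NOT x3 AND x1   (double negation)
    = NOT x3 AND x1   (idempotence)
E2: x3 OR NOT ((NOT x1 OR x1) AND x1) OR NOT ((NOT x1 OR x1) AND x1)
    = x3 OR NOT ((NOT x1 OR x1) AND x1)   (idempotence)
    = x3 OR NOT x1   (complement / identity)
These differ: at x1=0, x3=1, E1 = 0 but E2 = 1.

No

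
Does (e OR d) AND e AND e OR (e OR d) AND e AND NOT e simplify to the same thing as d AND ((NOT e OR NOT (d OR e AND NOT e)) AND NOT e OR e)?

E1: (e OR d) AND e AND e OR (e OR d) AND e AND NOT e
    = (e OR d) AND e   [distribution]
    = e   [absorption]
E2: d AND ((NOT e OR NOT (d OR e AND NOT e)) AND NOT e OR e)
    = d AND ((NOT e OR NOT d) AND NOT e OR e)   [complement / identity]
    = d AND (NOT e OR e)   [absorption]
    = d   [complement / identity]
These differ: at d=1, e=0, E1 = 0 but E2 = 1.

No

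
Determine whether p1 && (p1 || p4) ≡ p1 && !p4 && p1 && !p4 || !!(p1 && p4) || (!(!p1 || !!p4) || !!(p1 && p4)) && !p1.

E1: p1 && (p1 || p4)
    = p1   — absorption
E2: p1 && !p4 && p1 && !p4 || !!(p1 && p4) || (!(!p1 || !!p4) || !!(p1 && p4)) && !p1
    = p1 && !p4 || !!(p1 && p4) || (!(!p1 || !!p4) || !!(p1 && p4)) && !p1   — idempotence
    = p1 && !p4 || !!(p1 && p4) || (p1 && !p4 || !!(p1 && p4)) && !p1   — De Morgan
    = p1 && !p4 || !!(p1 && p4)   — absorption
    = p1 && !p4 || p1 && p4   — double negation
    = p1   — distribution
Both reduce to p1, so they are equivalent.

Yes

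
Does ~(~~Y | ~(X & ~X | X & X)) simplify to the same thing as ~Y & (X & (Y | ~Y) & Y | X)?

E1: ~(~~Y | ~(X & ~X | X & X))
    = ~Y & (X & ~X | X & X)   — De Morgan
    = ~Y & X   — distribution
E2: ~Y & (X & (Y | ~Y) & Y | X)
    = ~Y & (X & Y | X)   — complement / identity
    = ~Y & X   — absorption
Both reduce to ~Y & X, so they are equivalent.

Yes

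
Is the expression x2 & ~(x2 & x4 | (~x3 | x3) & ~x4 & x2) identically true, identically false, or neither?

x2 & ~(x2 & x4 | (~x3 | x3) & ~x4 & x2)
= x2 & ~(x2 & x4 | ~x4 & x2)   [complement / identity]
= x2 & ~x2   [distribution]
= 0   [complement]

identically false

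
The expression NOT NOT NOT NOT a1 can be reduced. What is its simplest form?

a1

NOT NOT NOT NOT a1
= NOT NOT a1   (double negation)
= a1   (double negation)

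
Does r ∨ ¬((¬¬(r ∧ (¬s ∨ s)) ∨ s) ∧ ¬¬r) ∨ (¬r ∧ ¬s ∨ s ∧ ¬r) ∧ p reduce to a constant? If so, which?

r ∨ ¬((¬¬(r ∧ (¬s ∨ s)) ∨ s) ∧ ¬¬r) ∨ (¬r ∧ ¬s ∨ s ∧ ¬r) ∧ p
= r ∨ ¬((¬¬r ∨ s) ∧ ¬¬r) ∨ (¬r ∧ ¬s ∨ s ∧ ¬r) ∧ p
= r ∨ ¬((¬¬r ∨ s) ∧ ¬¬r) ∨ ¬r ∧ p
= r ∨ ¬¬¬r ∨ ¬r ∧ p
= r ∨ ¬r ∨ ¬r ∧ p
= r ∨ ¬r
= True

yes, True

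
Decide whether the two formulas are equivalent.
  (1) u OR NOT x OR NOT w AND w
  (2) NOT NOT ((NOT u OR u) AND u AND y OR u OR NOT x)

E1: u OR NOT x OR NOT w AND w
    = u OR NOT x   [complement / identity]
E2: NOT NOT ((NOT u OR u) AND u AND y OR u OR NOT x)
    = (NOT u OR u) AND u AND y OR u OR NOT x   [double negation]
    = u AND y OR u OR NOT x   [complement / identity]
    = u OR NOT x   [absorption]
Both reduce to u OR NOT x, so they are equivalent.

Yes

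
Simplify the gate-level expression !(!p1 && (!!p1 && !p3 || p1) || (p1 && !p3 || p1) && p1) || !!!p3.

!(!p1 && (!!p1 && !p3 || p1) || (p1 && !p3 || p1) && p1) || !!!p3
= !(!p1 && (!!p1 && !p3 || p1) || (p1 && !p3 || p1) && p1) || !p3   [double negation]
= !(!p1 && (p1 && !p3 || p1) || (p1 && !p3 || p1) && p1) || !p3   [double negation]
= !(p1 && !p3 || p1) || !p3   [distribution]
= !p1 || !p3   [absorption]

!p1 || !p3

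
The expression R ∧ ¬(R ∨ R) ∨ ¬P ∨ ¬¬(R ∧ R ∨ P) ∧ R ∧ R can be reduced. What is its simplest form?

¬P ∨ R

R ∧ ¬(R ∨ R) ∨ ¬P ∨ ¬¬(R ∧ R ∨ P) ∧ R ∧ R
= R ∧ ¬(R ∨ R) ∨ ¬P ∨ (R ∧ R ∨ P) ∧ R ∧ R   — double negation
= R ∧ ¬(R ∨ R) ∨ ¬P ∨ R ∧ R   — absorption
= R ∧ ¬(R ∨ R) ∨ ¬P ∨ R   — idempotence
= R ∧ ¬R ∨ ¬P ∨ R   — idempotence
= ¬P ∨ R   — complement / identity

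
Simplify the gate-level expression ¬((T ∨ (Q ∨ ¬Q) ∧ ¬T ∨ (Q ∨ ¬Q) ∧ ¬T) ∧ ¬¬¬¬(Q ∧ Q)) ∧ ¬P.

¬((T ∨ (Q ∨ ¬Q) ∧ ¬T ∨ (Q ∨ ¬Q) ∧ ¬T) ∧ ¬¬¬¬(Q ∧ Q)) ∧ ¬P
= ¬((T ∨ (Q ∨ ¬Q) ∧ ¬T ∨ (Q ∨ ¬Q) ∧ ¬T) ∧ ¬¬(Q ∧ Q)) ∧ ¬P
= ¬((T ∨ (Q ∨ ¬Q) ∧ ¬T) ∧ ¬¬(Q ∧ Q)) ∧ ¬P
= ¬((T ∨ ¬T) ∧ ¬¬(Q ∧ Q)) ∧ ¬P
= ¬¬¬(Q ∧ Q) ∧ ¬P
= ¬¬¬Q ∧ ¬P
= ¬Q ∧ ¬P

¬Q ∧ ¬P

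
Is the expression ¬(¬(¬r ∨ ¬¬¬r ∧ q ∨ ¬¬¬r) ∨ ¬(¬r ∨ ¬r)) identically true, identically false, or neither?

¬(¬(¬r ∨ ¬¬¬r ∧ q ∨ ¬¬¬r) ∨ ¬(¬r ∨ ¬r))
= ¬(¬(¬r ∨ ¬¬¬r) ∨ ¬(¬r ∨ ¬r))   — absorption
= ¬(¬(¬r ∨ ¬r) ∨ ¬(¬r ∨ ¬r))   — double negation
= ¬¬(¬r ∨ ¬r)   — idempotence
= ¬¬¬r   — idempotence
= ¬r   — double negation
This depends on r, so it is not a constant.

neither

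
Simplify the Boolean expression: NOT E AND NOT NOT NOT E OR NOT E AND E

NOT E AND NOT NOT NOT E OR NOT E AND E
= NOT E AND NOT E OR NOT E AND E
= NOT E

NOT E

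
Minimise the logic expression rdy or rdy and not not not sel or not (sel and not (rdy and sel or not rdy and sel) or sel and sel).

rdy or rdy and not not not sel or not (sel and not (rdy and sel or not rdy and sel) or sel and sel)
= rdy or rdy and not not not sel or not ((not (rdy and sel or not rdy and sel) or sel) and sel)   — distribution
= rdy or rdy and not sel or not ((not (rdy and sel or not rdy and sel) or sel) and sel)   — double negation
= rdy or rdy and not sel or not ((not sel or sel) and sel)   — distribution
= rdy or rdy and not sel or not sel   — complement / identity
= rdy or not sel   — absorption

rdy or not sel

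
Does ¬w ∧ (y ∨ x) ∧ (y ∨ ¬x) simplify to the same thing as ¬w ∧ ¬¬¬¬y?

E1: ¬w ∧ (y ∨ x) ∧ (y ∨ ¬x)
    = ¬w ∧ (x ∧ ¬x ∨ y)   (distribution)
    = ¬w ∧ y   (complement / identity)
E2: ¬w ∧ ¬¬¬¬y
    = ¬w ∧ ¬¬y   (double negation)
    = ¬w ∧ y   (double negation)
Both reduce to ¬w ∧ y, so they are equivalent.

Yes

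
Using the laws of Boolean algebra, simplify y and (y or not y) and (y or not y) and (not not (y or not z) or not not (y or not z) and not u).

y

y and (y or not y) and (y or not y) and (not not (y or not z) or not not (y or not z) and not u)
= y and (y or not y) and (y or not y) and not not (y or not z)   [absorption]
= y and (y or not y) and not not (y or not z)   [complement / identity]
= y and (y or not y) and (y or not z)   [double negation]
= y and (y or not z)   [complement / identity]
= y   [absorption]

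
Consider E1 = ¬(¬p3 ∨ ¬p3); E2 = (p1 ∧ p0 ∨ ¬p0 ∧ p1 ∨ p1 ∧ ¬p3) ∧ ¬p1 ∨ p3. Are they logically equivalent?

Yes

E1: ¬(¬p3 ∨ ¬p3)
    = p3 ∧ p3   (De Morgan)
    = p3   (idempotence)
E2: (p1 ∧ p0 ∨ ¬p0 ∧ p1 ∨ p1 ∧ ¬p3) ∧ ¬p1 ∨ p3
    = (p1 ∨ p1 ∧ ¬p3) ∧ ¬p1 ∨ p3   (distribution)
    = p1 ∧ ¬p1 ∨ p3   (absorption)
    = p3   (complement / identity)
Both reduce to p3, so they are equivalent.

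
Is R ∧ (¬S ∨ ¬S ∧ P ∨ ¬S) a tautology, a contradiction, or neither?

R ∧ (¬S ∨ ¬S ∧ P ∨ ¬S)
= R ∧ (¬S ∨ ¬S)   — absorption
= R ∧ ¬S   — idempotence
This depends on R, S, so it is not a constant.

neither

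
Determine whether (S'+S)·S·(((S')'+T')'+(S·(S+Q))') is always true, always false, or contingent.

(S'+S)·S·(((S')'+T')'+(S·(S+Q))')
= S·(((S')'+T')'+(S·(S+Q))')   (complement / identity)
= S·(((S')'+T')'+S')   (absorption)
= S·(S'·T+S')   (De Morgan)
= S·S'   (absorption)
= 0   (complement)

always false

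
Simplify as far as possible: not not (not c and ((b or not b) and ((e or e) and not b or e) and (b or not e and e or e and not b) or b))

not c and (e or b)

not not (not c and ((b or not b) and ((e or e) and not b or e) and (b or not e and e or e and not b) or b))
= not not (not c and ((b or not b) and ((e or e) and not b or e) and (b or e and not b) or b))   [complement / identity]
= not not (not c and ((b or not b) and (e and not b or e) and (b or e and not b) or b))   [idempotence]
= not not (not c and ((e and not b or e) and (b or e and not b) or b))   [complement / identity]
= not not (not c and (e and b or e and not b or b))   [distribution]
= not not (not c and (e or b))   [distribution]
= not c and (e or b)   [double negation]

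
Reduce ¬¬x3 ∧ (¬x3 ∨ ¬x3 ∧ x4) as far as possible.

False

¬¬x3 ∧ (¬x3 ∨ ¬x3 ∧ x4)
= x3 ∧ (¬x3 ∨ ¬x3 ∧ x4)   — double negation
= x3 ∧ ¬x3   — absorption
= False   — complement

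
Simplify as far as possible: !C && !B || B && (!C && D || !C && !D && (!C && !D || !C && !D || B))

!C

!C && !B || B && (!C && D || !C && !D && (!C && !D || !C && !D || B))
= !C && !B || B && (!C && D || !C && !D && (!C && !D || B))
= !C && !B || B && (!C && D || !C && !D)
= !C && !B || B && !C
= !C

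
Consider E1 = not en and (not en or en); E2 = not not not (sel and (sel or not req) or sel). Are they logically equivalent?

E1: not en and (not en or en)
    = not en   — complement / identity
E2: not not not (sel and (sel or not req) or sel)
    = not (sel and (sel or not req) or sel)   — double negation
    = not (sel or sel)   — absorption
    = not sel   — idempotence
These differ: at en=0, req=0, sel=1, E1 = 1 but E2 = 0.

No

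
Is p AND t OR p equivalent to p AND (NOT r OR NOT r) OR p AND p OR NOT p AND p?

Yes

E1: p AND t OR p
    = p   — absorption
E2: p AND (NOT r OR NOT r) OR p AND p OR NOT p AND p
    = p AND NOT r OR p AND p OR NOT p AND p   — idempotence
    = p AND NOT r OR p   — distribution
    = p   — absorption
Both reduce to p, so they are equivalent.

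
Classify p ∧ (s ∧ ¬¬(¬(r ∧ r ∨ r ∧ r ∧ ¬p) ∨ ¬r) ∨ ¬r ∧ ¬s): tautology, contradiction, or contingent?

contingent

p ∧ (s ∧ ¬¬(¬(r ∧ r ∨ r ∧ r ∧ ¬p) ∨ ¬r) ∨ ¬r ∧ ¬s)
= p ∧ (s ∧ ¬¬(¬(r ∧ r) ∨ ¬r) ∨ ¬r ∧ ¬s)   (absorption)
= p ∧ (s ∧ ¬¬(¬r ∨ ¬r) ∨ ¬r ∧ ¬s)   (idempotence)
= p ∧ (s ∧ ¬¬¬r ∨ ¬r ∧ ¬s)   (idempotence)
= p ∧ (s ∧ ¬r ∨ ¬r ∧ ¬s)   (double negation)
= p ∧ ¬r   (distribution)
This depends on p, r, so it is not a constant.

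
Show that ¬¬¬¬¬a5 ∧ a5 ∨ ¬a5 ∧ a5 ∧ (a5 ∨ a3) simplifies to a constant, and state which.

¬¬¬¬¬a5 ∧ a5 ∨ ¬a5 ∧ a5 ∧ (a5 ∨ a3)
= ¬¬¬a5 ∧ a5 ∨ ¬a5 ∧ a5 ∧ (a5 ∨ a3)
= ¬¬¬a5 ∧ a5 ∨ ¬a5 ∧ a5
= ¬¬¬a5 ∧ a5
= ¬a5 ∧ a5
= False

False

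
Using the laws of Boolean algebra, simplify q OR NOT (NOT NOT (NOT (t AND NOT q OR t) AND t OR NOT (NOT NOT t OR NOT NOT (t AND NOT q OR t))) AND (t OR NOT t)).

q OR NOT (NOT NOT (NOT (t AND NOT q OR t) AND t OR NOT (NOT NOT t OR NOT NOT (t AND NOT q OR t))) AND (t OR NOT t))
= q OR NOT NOT NOT (NOT (t AND NOT q OR t) AND t OR NOT (NOT NOT t OR NOT NOT (t AND NOT q OR t)))
= q OR NOT NOT NOT (NOT (t AND NOT q OR t) AND t OR NOT t AND NOT (t AND NOT q OR t))
= q OR NOT NOT NOT NOT (t AND NOT q OR t)
= q OR NOT NOT NOT NOT t
= q OR NOT NOT t
= q OR t

q OR t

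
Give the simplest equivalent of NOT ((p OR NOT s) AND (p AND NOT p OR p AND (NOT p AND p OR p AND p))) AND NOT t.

NOT ((p OR NOT s) AND (p AND NOT p OR p AND (NOT p AND p OR p AND p))) AND NOT t
= NOT ((p OR NOT s) AND (p AND NOT p OR p AND p)) AND NOT t   (distribution)
= NOT ((p OR NOT s) AND p) AND NOT t   (distribution)
= NOT p AND NOT t   (absorption)

NOT p AND NOT t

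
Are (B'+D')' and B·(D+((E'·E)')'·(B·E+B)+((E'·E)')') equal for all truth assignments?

Yes

E1: (B'+D')'
    = B·D   (De Morgan)
E2: B·(D+((E'·E)')'·(B·E+B)+((E'·E)')')
    = B·(D+((E'·E)')'·B+((E'·E)')')   (absorption)
    = B·(D+((E'·E)')')   (absorption)
    = B·(D+E'·E)   (double negation)
    = B·D   (complement / identity)
Both reduce to B·D, so they are equivalent.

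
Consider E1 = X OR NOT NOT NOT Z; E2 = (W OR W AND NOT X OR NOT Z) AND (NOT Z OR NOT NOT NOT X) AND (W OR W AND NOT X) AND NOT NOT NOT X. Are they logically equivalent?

No

E1: X OR NOT NOT NOT Z
    = X OR NOT Z
E2: (W OR W AND NOT X OR NOT Z) AND (NOT Z OR NOT NOT NOT X) AND (W OR W AND NOT X) AND NOT NOT NOT X
    = ((W OR W AND NOT X) AND NOT NOT NOT X OR NOT Z) AND (W OR W AND NOT X) AND NOT NOT NOT X
    = (W OR W AND NOT X) AND NOT NOT NOT X
    = W AND NOT NOT NOT X
    = W AND NOT X
These differ: at W=0, X=1, Z=0, E1 = 1 but E2 = 0.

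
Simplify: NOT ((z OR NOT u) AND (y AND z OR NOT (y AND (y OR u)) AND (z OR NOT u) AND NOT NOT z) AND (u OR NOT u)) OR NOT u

NOT ((z OR NOT u) AND (y AND z OR NOT (y AND (y OR u)) AND (z OR NOT u) AND NOT NOT z) AND (u OR NOT u)) OR NOT u
= NOT ((z OR NOT u) AND (y AND z OR NOT (y AND (y OR u)) AND (z OR NOT u) AND z) AND (u OR NOT u)) OR NOT u   — double negation
= NOT ((z OR NOT u) AND (y AND z OR NOT (y AND (y OR u)) AND (z OR NOT u) AND z)) OR NOT u   — complement / identity
= NOT ((z OR NOT u) AND (y AND z OR NOT (y AND (y OR u)) AND z)) OR NOT u   — absorption
= NOT ((z OR NOT u) AND (y AND z OR NOT y AND z)) OR NOT u   — absorption
= NOT ((z OR NOT u) AND z) OR NOT u   — distribution
= NOT z OR NOT u   — absorption

NOT z OR NOT u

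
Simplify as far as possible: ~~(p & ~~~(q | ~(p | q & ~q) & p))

~~(p & ~~~(q | ~(p | q & ~q) & p))
= ~~(p & ~~~(q | ~p & p))
= ~~(p & ~~~q)
= ~~(p & ~q)
= p & ~q

p & ~q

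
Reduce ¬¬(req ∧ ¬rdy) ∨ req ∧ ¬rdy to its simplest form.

req ∧ ¬rdy

¬¬(req ∧ ¬rdy) ∨ req ∧ ¬rdy
= req ∧ ¬rdy ∨ req ∧ ¬rdy
= req ∧ ¬rdy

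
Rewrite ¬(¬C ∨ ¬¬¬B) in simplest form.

¬(¬C ∨ ¬¬¬B)
= C ∧ ¬¬B
= C ∧ B

C ∧ B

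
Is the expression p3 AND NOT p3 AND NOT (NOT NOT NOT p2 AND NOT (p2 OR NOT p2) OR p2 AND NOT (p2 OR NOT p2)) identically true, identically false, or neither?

p3 AND NOT p3 AND NOT (NOT NOT NOT p2 AND NOT (p2 OR NOT p2) OR p2 AND NOT (p2 OR NOT p2))
= p3 AND NOT p3 AND NOT (NOT p2 AND NOT (p2 OR NOT p2) OR p2 AND NOT (p2 OR NOT p2))
= p3 AND NOT p3 AND NOT NOT (p2 OR NOT p2)
= p3 AND NOT p3 AND (p2 OR NOT p2)
= p3 AND NOT p3
= FALSE

identically false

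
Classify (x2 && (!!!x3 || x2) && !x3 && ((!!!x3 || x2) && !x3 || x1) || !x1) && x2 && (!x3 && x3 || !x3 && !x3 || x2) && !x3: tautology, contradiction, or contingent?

(x2 && (!!!x3 || x2) && !x3 && ((!!!x3 || x2) && !x3 || x1) || !x1) && x2 && (!x3 && x3 || !x3 && !x3 || x2) && !x3
= (x2 && (!!!x3 || x2) && !x3 && ((!!!x3 || x2) && !x3 || x1) || !x1) && x2 && (!x3 || x2) && !x3   — distribution
= (x2 && (!!!x3 || x2) && !x3 || !x1) && x2 && (!x3 || x2) && !x3   — absorption
= (x2 && (!x3 || x2) && !x3 || !x1) && x2 && (!x3 || x2) && !x3   — double negation
= x2 && (!x3 || x2) && !x3   — absorption
= x2 && !x3   — absorption
This depends on x2, x3, so it is not a constant.

contingent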